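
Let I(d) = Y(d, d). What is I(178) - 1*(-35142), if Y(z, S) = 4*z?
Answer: 35854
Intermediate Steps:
I(d) = 4*d
I(178) - 1*(-35142) = 4*178 - 1*(-35142) = 712 + 35142 = 35854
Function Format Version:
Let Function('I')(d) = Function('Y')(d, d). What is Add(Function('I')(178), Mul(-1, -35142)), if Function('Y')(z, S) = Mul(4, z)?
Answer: 35854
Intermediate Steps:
Function('I')(d) = Mul(4, d)
Add(Function('I')(178), Mul(-1, -35142)) = Add(Mul(4, 178), Mul(-1, -35142)) = Add(712, 35142) = 35854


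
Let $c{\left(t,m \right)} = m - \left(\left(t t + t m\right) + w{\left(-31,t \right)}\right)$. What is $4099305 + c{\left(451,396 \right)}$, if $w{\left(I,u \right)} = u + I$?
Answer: $3717284$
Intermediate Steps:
$w{\left(I,u \right)} = I + u$
$c{\left(t,m \right)} = 31 + m - t - t^{2} - m t$ ($c{\left(t,m \right)} = m - \left(\left(t t + t m\right) + \left(-31 + t\right)\right) = m - \left(\left(t^{2} + m t\right) + \left(-31 + t\right)\right) = m - \left(-31 + t + t^{2} + m t\right) = 31 + m - t - t^{2} - m t$)
$4099305 + c{\left(451,396 \right)} = 4099305 - \left(203425 + 178596\right) = 4099305 - 382021 = 3717284$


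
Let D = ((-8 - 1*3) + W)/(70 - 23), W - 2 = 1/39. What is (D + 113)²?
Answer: 42757554841/3359889 ≈ 12726.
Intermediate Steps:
W = 79/39 (W = 2 + 1/39 = 79/39 ≈ 2.0256)
D = -350/1833 (D = ((-8 - 1*3) + 79/39)/(70 - 23) = ((-8 - 3) + 79/39)/47 = (-11 + 79/39)*(1/47) = -350/39*1/47 = -350/1833 ≈ -0.19094)
(D + 113)² = (-350/1833 + 113)² = (206779/1833)² = 42757554841/3359889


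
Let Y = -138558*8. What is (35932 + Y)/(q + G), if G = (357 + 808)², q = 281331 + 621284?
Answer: -268133/564960 ≈ -0.47461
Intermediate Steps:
q = 902615
Y = -1108464
G = 1357225 (G = 1165² = 1357225)
(35932 + Y)/(q + G) = (35932 - 1108464)/(902615 + 1357225) = -1072532/2259840 = -1072532*1/2259840 = -268133/564960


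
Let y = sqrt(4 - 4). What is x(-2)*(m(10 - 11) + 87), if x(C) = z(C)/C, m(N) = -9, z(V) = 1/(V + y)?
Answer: 39/2 ≈ 19.500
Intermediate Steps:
y = 0 (y = sqrt(0) = 0)
z(V) = 1/V (z(V) = 1/(V + 0) = 1/V)
x(C) = C**(-2) (x(C) = 1/(C*C) = C**(-2))
x(-2)*(m(10 - 11) + 87) = (-9 + 87)/(-2)**2 = (1/4)*78 = 39/2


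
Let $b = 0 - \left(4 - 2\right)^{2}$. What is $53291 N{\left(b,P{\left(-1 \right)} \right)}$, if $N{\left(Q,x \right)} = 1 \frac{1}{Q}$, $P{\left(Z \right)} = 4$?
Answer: $- \frac{53291}{4} \approx -13323.0$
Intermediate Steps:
$b = -4$ ($b = 0 - 2^{2} = 0 - 4 = -4$)
$N{\left(Q,x \right)} = \frac{1}{Q}$
$53291 N{\left(b,P{\left(-1 \right)} \right)} = \frac{53291}{-4} = 53291 \left(- \frac{1}{4}\right) = - \frac{53291}{4}$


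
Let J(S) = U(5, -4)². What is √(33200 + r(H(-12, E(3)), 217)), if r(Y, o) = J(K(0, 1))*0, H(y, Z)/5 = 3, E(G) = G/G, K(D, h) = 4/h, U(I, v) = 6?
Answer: 20*√83 ≈ 182.21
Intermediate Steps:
E(G) = 1
H(y, Z) = 15 (H(y, Z) = 5*3 = 15)
J(S) = 36 (J(S) = 6² = 36)
r(Y, o) = 0 (r(Y, o) = 36*0 = 0)
√(33200 + r(H(-12, E(3)), 217)) = √(33200 + 0) = √33200 = 20*√83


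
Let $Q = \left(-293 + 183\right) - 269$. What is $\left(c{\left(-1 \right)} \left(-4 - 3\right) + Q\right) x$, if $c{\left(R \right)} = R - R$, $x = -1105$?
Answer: $418795$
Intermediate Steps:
$Q = -379$ ($Q = -110 - 269 = -379$)
$c{\left(R \right)} = 0$
$\left(c{\left(-1 \right)} \left(-4 - 3\right) + Q\right) x = \left(0 \left(-4 - 3\right) - 379\right) \left(-1105\right) = \left(0 \left(-7\right) - 379\right) \left(-1105\right) = \left(0 - 379\right) \left(-1105\right) = \left(-379\right) \left(-1105\right) = 418795$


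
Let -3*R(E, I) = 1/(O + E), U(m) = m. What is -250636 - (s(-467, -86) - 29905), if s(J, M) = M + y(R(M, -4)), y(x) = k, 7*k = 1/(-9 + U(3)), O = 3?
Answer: -9267089/42 ≈ -2.2065e+5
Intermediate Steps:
R(E, I) = -1/(3*(3 + E))
k = -1/42 (k = 1/(7*(-9 + 3)) = (⅐)/(-6) = (⅐)*(-⅙) = -1/42 ≈ -0.023810)
y(x) = -1/42
s(J, M) = -1/42 + M (s(J, M) = M - 1/42 = -1/42 + M)
-250636 - (s(-467, -86) - 29905) = -250636 - ((-1/42 - 86) - 29905) = -250636 - (-3613/42 - 29905) = -250636 - 1*(-1259623/42) = -250636 + 1259623/42 = -9267089/42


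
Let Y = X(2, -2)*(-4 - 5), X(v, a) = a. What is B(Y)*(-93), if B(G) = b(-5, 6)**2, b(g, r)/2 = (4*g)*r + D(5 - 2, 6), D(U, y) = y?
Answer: -4834512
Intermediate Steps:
b(g, r) = 12 + 8*g*r (b(g, r) = 2*((4*g)*r + 6) = 2*(4*g*r + 6) = 2*(6 + 4*g*r) = 12 + 8*g*r)
Y = 18 (Y = -2*(-4 - 5) = -2*(-9) = 18)
B(G) = 51984 (B(G) = (12 + 8*(-5)*6)**2 = (12 - 240)**2 = (-228)**2 = 51984)
B(Y)*(-93) = 51984*(-93) = -4834512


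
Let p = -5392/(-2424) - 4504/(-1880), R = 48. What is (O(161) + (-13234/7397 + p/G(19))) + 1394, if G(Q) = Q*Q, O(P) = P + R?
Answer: 23419734489496/14626147845 ≈ 1601.2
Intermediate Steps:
O(P) = 48 + P (O(P) = P + 48 = 48 + P)
G(Q) = Q²
p = 328979/71205 (p = -5392*(-1/2424) - 4504*(-1/1880) = 674/303 + 563/235 = 328979/71205 ≈ 4.6202)
(O(161) + (-13234/7397 + p/G(19))) + 1394 = ((48 + 161) + (-13234/7397 + 328979/(71205*(19²)))) + 1394 = (209 + (-13234*1/7397 + (328979/71205)/361)) + 1394 = (209 + (-1018/569 + (328979/71205)*(1/361))) + 1394 = (209 + (-1018/569 + 328979/25705005)) + 1394 = (209 - 25980506039/14626147845) + 1394 = 3030884393566/14626147845 + 1394 = 23419734489496/14626147845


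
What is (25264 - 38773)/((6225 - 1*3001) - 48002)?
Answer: 4503/14926 ≈ 0.30169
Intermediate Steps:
(25264 - 38773)/((6225 - 1*3001) - 48002) = -13509/((6225 - 3001) - 48002) = -13509/(3224 - 48002) = -13509/(-44778) = -13509*(-1/44778) = 4503/14926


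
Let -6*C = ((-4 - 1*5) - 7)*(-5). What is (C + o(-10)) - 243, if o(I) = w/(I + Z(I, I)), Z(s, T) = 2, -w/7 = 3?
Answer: -6089/24 ≈ -253.71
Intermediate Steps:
w = -21 (w = -7*3 = -21)
o(I) = -21/(2 + I) (o(I) = -21/(I + 2) = -21/(2 + I))
C = -40/3 (C = -((-4 - 1*5) - 7)*(-5)/6 = -((-4 - 5) - 7)*(-5)/6 = -(-9 - 7)*(-5)/6 = -(-8)*(-5)/3 = -⅙*80 = -40/3 ≈ -13.333)
(C + o(-10)) - 243 = (-40/3 - 21/(2 - 10)) - 243 = (-40/3 - 21/(-8)) - 243 = (-40/3 - 21*(-⅛)) - 243 = (-40/3 + 21/8) - 243 = -257/24 - 243 = -6089/24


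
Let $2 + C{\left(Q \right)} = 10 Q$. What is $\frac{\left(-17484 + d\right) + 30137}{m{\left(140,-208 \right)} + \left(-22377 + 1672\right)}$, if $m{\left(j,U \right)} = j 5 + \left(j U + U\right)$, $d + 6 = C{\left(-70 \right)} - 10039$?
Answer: $- \frac{1906}{49333} \approx -0.038635$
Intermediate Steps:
$C{\left(Q \right)} = -2 + 10 Q$
$d = -10747$ ($d = -6 + \left(\left(-2 + 10 \left(-70\right)\right) - 10039\right) = -6 - 10741 = -10747$)
$m{\left(j,U \right)} = U + 5 j + U j$ ($m{\left(j,U \right)} = 5 j + \left(U j + U\right) = 5 j + \left(U + U j\right) = U + 5 j + U j$)
$\frac{\left(-17484 + d\right) + 30137}{m{\left(140,-208 \right)} + \left(-22377 + 1672\right)} = \frac{\left(-17484 - 10747\right) + 30137}{\left(-208 + 5 \cdot 140 - 29120\right) + \left(-22377 + 1672\right)} = \frac{-28231 + 30137}{\left(-208 + 700 - 29120\right) - 20705} = \frac{1906}{-28628 - 20705} = \frac{1906}{-49333} = 1906 \left(- \frac{1}{49333}\right) = - \frac{1906}{49333}$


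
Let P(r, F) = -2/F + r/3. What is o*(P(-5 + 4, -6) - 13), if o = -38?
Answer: 494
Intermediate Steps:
P(r, F) = -2/F + r/3 (P(r, F) = -2/F + r*(1/3) = -2/F + r/3)
o*(P(-5 + 4, -6) - 13) = -38*((-2/(-6) + (-5 + 4)/3) - 13) = -38*((-2*(-1/6) + (1/3)*(-1)) - 13) = -38*((1/3 - 1/3) - 13) = -38*(0 - 13) = -38*(-13) = 494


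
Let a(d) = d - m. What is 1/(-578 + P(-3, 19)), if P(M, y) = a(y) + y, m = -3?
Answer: -1/537 ≈ -0.0018622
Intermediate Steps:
a(d) = 3 + d (a(d) = d - 1*(-3) = d + 3 = 3 + d)
P(M, y) = 3 + 2*y (P(M, y) = (3 + y) + y = 3 + 2*y)
1/(-578 + P(-3, 19)) = 1/(-578 + (3 + 2*19)) = 1/(-578 + (3 + 38)) = 1/(-578 + 41) = 1/(-537) = -1/537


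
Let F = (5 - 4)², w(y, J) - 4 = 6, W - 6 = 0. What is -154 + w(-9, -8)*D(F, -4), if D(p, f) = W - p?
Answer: -104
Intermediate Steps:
W = 6 (W = 6 + 0 = 6)
w(y, J) = 10 (w(y, J) = 4 + 6 = 10)
F = 1 (F = 1² = 1)
D(p, f) = 6 - p
-154 + w(-9, -8)*D(F, -4) = -154 + 10*(6 - 1*1) = -154 + 10*(6 - 1) = -154 + 10*5 = -154 + 50 = -104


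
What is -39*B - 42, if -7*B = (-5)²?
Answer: 681/7 ≈ 97.286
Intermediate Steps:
B = -25/7 (B = -⅐*(-5)² = -⅐*25 = -25/7 ≈ -3.5714)
-39*B - 42 = -39*(-25/7) - 42 = 975/7 - 42 = 681/7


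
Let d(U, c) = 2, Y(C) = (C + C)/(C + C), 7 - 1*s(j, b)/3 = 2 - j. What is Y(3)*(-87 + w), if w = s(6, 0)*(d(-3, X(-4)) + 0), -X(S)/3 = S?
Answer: -21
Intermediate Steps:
s(j, b) = 15 + 3*j (s(j, b) = 21 - 3*(2 - j) = 21 + (-6 + 3*j) = 15 + 3*j)
Y(C) = 1 (Y(C) = (2*C)/((2*C)) = (2*C)*(1/(2*C)) = 1)
X(S) = -3*S
w = 66 (w = (15 + 3*6)*(2 + 0) = (15 + 18)*2 = 33*2 = 66)
Y(3)*(-87 + w) = 1*(-87 + 66) = 1*(-21) = -21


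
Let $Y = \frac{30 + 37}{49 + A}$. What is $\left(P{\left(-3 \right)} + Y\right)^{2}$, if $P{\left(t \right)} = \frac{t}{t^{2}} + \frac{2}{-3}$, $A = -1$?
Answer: $\frac{361}{2304} \approx 0.15668$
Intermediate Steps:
$P{\left(t \right)} = - \frac{2}{3} + \frac{1}{t}$ ($P{\left(t \right)} = \frac{t}{t^{2}} + 2 \left(- \frac{1}{3}\right) = \frac{1}{t} - \frac{2}{3} = - \frac{2}{3} + \frac{1}{t}$)
$Y = \frac{67}{48}$ ($Y = \frac{30 + 37}{49 - 1} = \frac{67}{48} \approx 1.3958$)
$\left(P{\left(-3 \right)} + Y\right)^{2} = \left(\left(- \frac{2}{3} + \frac{1}{-3}\right) + \frac{67}{48}\right)^{2} = \left(\left(- \frac{2}{3} - \frac{1}{3}\right) + \frac{67}{48}\right)^{2} = \left(-1 + \frac{67}{48}\right)^{2} = \left(\frac{19}{48}\right)^{2} = \frac{361}{2304}$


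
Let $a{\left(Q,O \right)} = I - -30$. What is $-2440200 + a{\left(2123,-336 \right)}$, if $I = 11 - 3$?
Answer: $-2440162$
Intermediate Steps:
$I = 8$ ($I = 11 - 3 = 8$)
$a{\left(Q,O \right)} = 38$ ($a{\left(Q,O \right)} = 8 - -30 = 8 + 30 = 38$)
$-2440200 + a{\left(2123,-336 \right)} = -2440200 + 38 = -2440162$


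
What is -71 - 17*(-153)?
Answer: 2530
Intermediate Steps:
-71 - 17*(-153) = -71 + 2601 = 2530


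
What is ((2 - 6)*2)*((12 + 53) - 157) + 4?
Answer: 740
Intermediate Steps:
((2 - 6)*2)*((12 + 53) - 157) + 4 = (-4*2)*(65 - 157) + 4 = -8*(-92) + 4 = 736 + 4 = 740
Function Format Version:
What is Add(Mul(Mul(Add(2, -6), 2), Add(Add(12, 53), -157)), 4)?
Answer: 740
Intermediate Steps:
Add(Mul(Mul(Add(2, -6), 2), Add(Add(12, 53), -157)), 4) = Add(Mul(Mul(-4, 2), Add(65, -157)), 4) = Add(Mul(-8, -92), 4) = Add(736, 4) = 740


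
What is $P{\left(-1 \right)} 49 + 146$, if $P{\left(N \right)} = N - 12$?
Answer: $-491$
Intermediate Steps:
$P{\left(N \right)} = -12 + N$
$P{\left(-1 \right)} 49 + 146 = \left(-12 - 1\right) 49 + 146 = \left(-13\right) 49 + 146 = -637 + 146 = -491$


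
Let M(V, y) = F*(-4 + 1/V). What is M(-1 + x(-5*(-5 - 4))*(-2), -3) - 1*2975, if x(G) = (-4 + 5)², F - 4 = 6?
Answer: -9055/3 ≈ -3018.3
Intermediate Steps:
F = 10 (F = 4 + 6 = 10)
x(G) = 1 (x(G) = 1² = 1)
M(V, y) = -40 + 10/V (M(V, y) = 10*(-4 + 1/V) = -40 + 10/V)
M(-1 + x(-5*(-5 - 4))*(-2), -3) - 1*2975 = (-40 + 10/(-1 + 1*(-2))) - 1*2975 = (-40 + 10/(-1 - 2)) - 2975 = (-40 + 10/(-3)) - 2975 = (-40 + 10*(-⅓)) - 2975 = (-40 - 10/3) - 2975 = -130/3 - 2975 = -9055/3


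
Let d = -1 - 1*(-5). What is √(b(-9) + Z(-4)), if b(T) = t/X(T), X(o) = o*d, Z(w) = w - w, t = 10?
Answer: I*√10/6 ≈ 0.52705*I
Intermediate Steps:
d = 4 (d = -1 + 5 = 4)
Z(w) = 0
X(o) = 4*o (X(o) = o*4 = 4*o)
b(T) = 5/(2*T) (b(T) = 10/((4*T)) = 10*(1/(4*T)) = 5/(2*T))
√(b(-9) + Z(-4)) = √((5/2)/(-9) + 0) = √((5/2)*(-⅑) + 0) = √(-5/18 + 0) = √(-5/18) = I*√10/6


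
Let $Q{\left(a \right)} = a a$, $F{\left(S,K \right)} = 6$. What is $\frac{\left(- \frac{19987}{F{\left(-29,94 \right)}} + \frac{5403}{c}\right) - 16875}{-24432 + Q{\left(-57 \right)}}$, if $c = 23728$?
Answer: $\frac{1438339559}{1507890672} \approx 0.95388$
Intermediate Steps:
$Q{\left(a \right)} = a^{2}$
$\frac{\left(- \frac{19987}{F{\left(-29,94 \right)}} + \frac{5403}{c}\right) - 16875}{-24432 + Q{\left(-57 \right)}} = \frac{\left(- \frac{19987}{6} + \frac{5403}{23728}\right) - 16875}{-24432 + \left(-57\right)^{2}} = \frac{\left(\left(-19987\right) \frac{1}{6} + 5403 \cdot \frac{1}{23728}\right) - 16875}{-24432 + 3249} = \frac{\left(- \frac{19987}{6} + \frac{5403}{23728}\right) - 16875}{-21183} = \left(- \frac{237109559}{71184} - 16875\right) \left(- \frac{1}{21183}\right) = \left(- \frac{1438339559}{71184}\right) \left(- \frac{1}{21183}\right) = \frac{1438339559}{1507890672}$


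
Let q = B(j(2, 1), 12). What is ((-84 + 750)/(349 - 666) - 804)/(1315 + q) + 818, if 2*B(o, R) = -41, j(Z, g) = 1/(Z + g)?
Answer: 223610722/273571 ≈ 817.38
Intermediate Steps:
B(o, R) = -41/2 (B(o, R) = (½)*(-41) = -41/2)
q = -41/2 ≈ -20.500
((-84 + 750)/(349 - 666) - 804)/(1315 + q) + 818 = ((-84 + 750)/(349 - 666) - 804)/(1315 - 41/2) + 818 = (666/(-317) - 804)/(2589/2) + 818 = (666*(-1/317) - 804)*(2/2589) + 818 = (-666/317 - 804)*(2/2589) + 818 = -255534/317*2/2589 + 818 = -170356/273571 + 818 = 223610722/273571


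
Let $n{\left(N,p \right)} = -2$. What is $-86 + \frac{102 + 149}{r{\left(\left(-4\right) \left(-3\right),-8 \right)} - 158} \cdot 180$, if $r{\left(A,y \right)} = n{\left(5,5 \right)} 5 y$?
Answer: $- \frac{8648}{13} \approx -665.23$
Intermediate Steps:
$r{\left(A,y \right)} = - 10 y$ ($r{\left(A,y \right)} = \left(-2\right) 5 y = - 10 y$)
$-86 + \frac{102 + 149}{r{\left(\left(-4\right) \left(-3\right),-8 \right)} - 158} \cdot 180 = -86 + \frac{102 + 149}{\left(-10\right) \left(-8\right) - 158} \cdot 180 = -86 + \frac{251}{80 - 158} \cdot 180 = -86 + \frac{251}{-78} \cdot 180 = -86 + 251 \left(- \frac{1}{78}\right) 180 = -86 - \frac{7530}{13} = - \frac{8648}{13}$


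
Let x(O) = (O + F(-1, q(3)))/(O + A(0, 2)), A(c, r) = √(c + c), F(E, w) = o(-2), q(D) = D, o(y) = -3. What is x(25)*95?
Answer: 418/5 ≈ 83.600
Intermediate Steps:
F(E, w) = -3
A(c, r) = √2*√c (A(c, r) = √(2*c) = √2*√c)
x(O) = (-3 + O)/O (x(O) = (O - 3)/(O + √2*√0) = (-3 + O)/(O + √2*0) = (-3 + O)/(O + 0) = (-3 + O)/O)
x(25)*95 = ((-3 + 25)/25)*95 = ((1/25)*22)*95 = (22/25)*95 = 418/5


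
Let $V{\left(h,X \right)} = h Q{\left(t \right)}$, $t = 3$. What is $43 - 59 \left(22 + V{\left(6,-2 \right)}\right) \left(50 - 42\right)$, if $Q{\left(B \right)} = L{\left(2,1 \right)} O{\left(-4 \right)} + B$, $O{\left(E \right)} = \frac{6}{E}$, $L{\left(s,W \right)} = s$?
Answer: $-10341$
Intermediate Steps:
$Q{\left(B \right)} = -3 + B$ ($Q{\left(B \right)} = 2 \frac{6}{-4} + B = 2 \cdot 6 \left(- \frac{1}{4}\right) + B = 2 \left(- \frac{3}{2}\right) + B = -3 + B$)
$V{\left(h,X \right)} = 0$ ($V{\left(h,X \right)} = h \left(-3 + 3\right) = h 0 = 0$)
$43 - 59 \left(22 + V{\left(6,-2 \right)}\right) \left(50 - 42\right) = 43 - 59 \left(22 + 0\right) \left(50 - 42\right) = 43 - 59 \cdot 22 \cdot 8 = 43 - 10384 = -10341$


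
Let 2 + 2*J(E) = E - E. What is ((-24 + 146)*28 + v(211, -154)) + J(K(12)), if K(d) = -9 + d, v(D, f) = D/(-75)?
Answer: 255914/75 ≈ 3412.2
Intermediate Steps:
v(D, f) = -D/75 (v(D, f) = D*(-1/75) = -D/75)
J(E) = -1 (J(E) = -1 + (E - E)/2 = -1 + (½)*0 = -1 + 0 = -1)
((-24 + 146)*28 + v(211, -154)) + J(K(12)) = ((-24 + 146)*28 - 1/75*211) - 1 = (122*28 - 211/75) - 1 = (3416 - 211/75) - 1 = 255989/75 - 1 = 255914/75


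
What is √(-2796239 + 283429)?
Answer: I*√2512810 ≈ 1585.2*I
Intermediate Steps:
√(-2796239 + 283429) = √(-2512810) = I*√2512810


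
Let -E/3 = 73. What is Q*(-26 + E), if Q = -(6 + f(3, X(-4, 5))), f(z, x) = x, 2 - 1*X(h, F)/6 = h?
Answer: 10290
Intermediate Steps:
E = -219 (E = -3*73 = -219)
X(h, F) = 12 - 6*h
Q = -42 (Q = -(6 + (12 - 6*(-4))) = -(6 + (12 + 24)) = -(6 + 36) = -1*42 = -42)
Q*(-26 + E) = -42*(-26 - 219) = -42*(-245) = 10290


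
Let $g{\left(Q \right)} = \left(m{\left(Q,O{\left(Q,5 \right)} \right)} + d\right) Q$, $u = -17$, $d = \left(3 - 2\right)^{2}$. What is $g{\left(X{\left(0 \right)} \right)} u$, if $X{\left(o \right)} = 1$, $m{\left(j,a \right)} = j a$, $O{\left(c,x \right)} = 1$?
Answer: $-34$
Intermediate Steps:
$m{\left(j,a \right)} = a j$
$d = 1$ ($d = 1^{2} = 1$)
$g{\left(Q \right)} = Q \left(1 + Q\right)$ ($g{\left(Q \right)} = \left(1 Q + 1\right) Q = \left(Q + 1\right) Q = \left(1 + Q\right) Q = Q \left(1 + Q\right)$)
$g{\left(X{\left(0 \right)} \right)} u = 1 \left(1 + 1\right) \left(-17\right) = 1 \cdot 2 \left(-17\right) = 2 \left(-17\right) = -34$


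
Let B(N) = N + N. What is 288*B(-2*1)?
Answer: -1152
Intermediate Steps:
B(N) = 2*N
288*B(-2*1) = 288*(2*(-2*1)) = 288*(2*(-2)) = 288*(-4) = -1152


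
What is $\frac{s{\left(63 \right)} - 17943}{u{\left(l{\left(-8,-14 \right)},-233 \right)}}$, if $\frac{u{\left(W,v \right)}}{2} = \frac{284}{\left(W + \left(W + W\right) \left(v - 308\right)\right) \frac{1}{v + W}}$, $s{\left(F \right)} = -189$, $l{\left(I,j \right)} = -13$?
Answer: $\frac{21234083}{11644} \approx 1823.6$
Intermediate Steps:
$u{\left(W,v \right)} = \frac{568 \left(W + v\right)}{W + 2 W \left(-308 + v\right)}$ ($u{\left(W,v \right)} = 2 \frac{284}{\left(W + \left(W + W\right) \left(v - 308\right)\right) \frac{1}{v + W}} = 2 \frac{284}{\left(W + 2 W \left(-308 + v\right)\right) \frac{1}{W + v}} = 2 \frac{284}{\frac{1}{W + v} \left(W + 2 W \left(-308 + v\right)\right)} = 2 \cdot 284 \frac{W + v}{W + 2 W \left(-308 + v\right)} = 2 \frac{284 \left(W + v\right)}{W + 2 W \left(-308 + v\right)} = \frac{568 \left(W + v\right)}{W + 2 W \left(-308 + v\right)}$)
$\frac{s{\left(63 \right)} - 17943}{u{\left(l{\left(-8,-14 \right)},-233 \right)}} = \frac{-189 - 17943}{568 \frac{1}{-13} \frac{1}{-615 + 2 \left(-233\right)} \left(-13 - 233\right)} = - \frac{18132}{568 \left(- \frac{1}{13}\right) \frac{1}{-615 - 466} \left(-246\right)} = - \frac{18132}{568 \left(- \frac{1}{13}\right) \frac{1}{-1081} \left(-246\right)} = - \frac{18132}{568 \left(- \frac{1}{13}\right) \left(- \frac{1}{1081}\right) \left(-246\right)} = - \frac{18132}{- \frac{139728}{14053}} = \left(-18132\right) \left(- \frac{14053}{139728}\right) = \frac{21234083}{11644}$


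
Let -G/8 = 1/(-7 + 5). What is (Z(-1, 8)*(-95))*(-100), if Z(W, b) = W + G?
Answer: 28500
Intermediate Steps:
G = 4 (G = -8/(-7 + 5) = -8/(-2) = -8*(-½) = 4)
Z(W, b) = 4 + W (Z(W, b) = W + 4 = 4 + W)
(Z(-1, 8)*(-95))*(-100) = ((4 - 1)*(-95))*(-100) = (3*(-95))*(-100) = -285*(-100) = 28500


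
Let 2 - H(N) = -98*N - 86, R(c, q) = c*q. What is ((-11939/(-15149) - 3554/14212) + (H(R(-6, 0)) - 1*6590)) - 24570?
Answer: -3344805408407/107648794 ≈ -31071.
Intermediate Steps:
H(N) = 88 + 98*N (H(N) = 2 - (-98*N - 86) = 2 - (-86 - 98*N) = 2 + (86 + 98*N) = 88 + 98*N)
((-11939/(-15149) - 3554/14212) + (H(R(-6, 0)) - 1*6590)) - 24570 = ((-11939/(-15149) - 3554/14212) + ((88 + 98*(-6*0)) - 1*6590)) - 24570 = ((-11939*(-1/15149) - 3554*1/14212) + ((88 + 98*0) - 6590)) - 24570 = ((11939/15149 - 1777/7106) + ((88 + 0) - 6590)) - 24570 = (57918761/107648794 + (88 - 6590)) - 24570 = (57918761/107648794 - 6502) - 24570 = -699874539827/107648794 - 24570 = -3344805408407/107648794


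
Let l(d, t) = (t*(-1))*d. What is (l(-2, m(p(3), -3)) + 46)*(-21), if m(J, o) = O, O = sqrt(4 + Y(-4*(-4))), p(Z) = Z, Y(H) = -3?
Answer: -1008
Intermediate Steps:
O = 1 (O = sqrt(4 - 3) = sqrt(1) = 1)
m(J, o) = 1
l(d, t) = -d*t (l(d, t) = (-t)*d = -d*t)
(l(-2, m(p(3), -3)) + 46)*(-21) = (-1*(-2)*1 + 46)*(-21) = (2 + 46)*(-21) = 48*(-21) = -1008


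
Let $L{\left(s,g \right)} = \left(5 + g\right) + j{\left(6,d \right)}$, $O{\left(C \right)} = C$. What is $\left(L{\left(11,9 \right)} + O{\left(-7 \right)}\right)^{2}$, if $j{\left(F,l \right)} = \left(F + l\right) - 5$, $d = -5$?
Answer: $9$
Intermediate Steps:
$j{\left(F,l \right)} = -5 + F + l$
$L{\left(s,g \right)} = 1 + g$ ($L{\left(s,g \right)} = \left(5 + g\right) - 4 = 1 + g$)
$\left(L{\left(11,9 \right)} + O{\left(-7 \right)}\right)^{2} = \left(\left(1 + 9\right) - 7\right)^{2} = \left(10 - 7\right)^{2} = 3^{2} = 9$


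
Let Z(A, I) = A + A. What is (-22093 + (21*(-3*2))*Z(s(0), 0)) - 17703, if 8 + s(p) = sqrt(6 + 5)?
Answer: -37780 - 252*sqrt(11) ≈ -38616.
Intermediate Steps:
s(p) = -8 + sqrt(11) (s(p) = -8 + sqrt(6 + 5) = -8 + sqrt(11))
Z(A, I) = 2*A
(-22093 + (21*(-3*2))*Z(s(0), 0)) - 17703 = (-22093 + (21*(-3*2))*(2*(-8 + sqrt(11)))) - 17703 = (-22093 + (21*(-6))*(-16 + 2*sqrt(11))) - 17703 = (-22093 - 126*(-16 + 2*sqrt(11))) - 17703 = (-22093 + (2016 - 252*sqrt(11))) - 17703 = (-20077 - 252*sqrt(11)) - 17703 = -37780 - 252*sqrt(11)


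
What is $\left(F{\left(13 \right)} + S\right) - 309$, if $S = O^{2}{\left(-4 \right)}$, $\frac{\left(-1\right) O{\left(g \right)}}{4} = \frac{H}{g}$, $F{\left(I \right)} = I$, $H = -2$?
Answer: $-292$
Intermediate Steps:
$O{\left(g \right)} = \frac{8}{g}$ ($O{\left(g \right)} = - 4 \left(- \frac{2}{g}\right) = \frac{8}{g}$)
$S = 4$ ($S = \left(\frac{8}{-4}\right)^{2} = \left(8 \left(- \frac{1}{4}\right)\right)^{2} = \left(-2\right)^{2} = 4$)
$\left(F{\left(13 \right)} + S\right) - 309 = \left(13 + 4\right) - 309 = 17 - 309 = -292$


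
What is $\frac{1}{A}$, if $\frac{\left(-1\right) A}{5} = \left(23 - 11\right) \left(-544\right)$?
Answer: $\frac{1}{32640} \approx 3.0637 \cdot 10^{-5}$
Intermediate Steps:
$A = 32640$ ($A = - 5 \left(23 - 11\right) \left(-544\right) = - 5 \cdot 12 \left(-544\right) = \left(-5\right) \left(-6528\right) = 32640$)
$\frac{1}{A} = \frac{1}{32640}$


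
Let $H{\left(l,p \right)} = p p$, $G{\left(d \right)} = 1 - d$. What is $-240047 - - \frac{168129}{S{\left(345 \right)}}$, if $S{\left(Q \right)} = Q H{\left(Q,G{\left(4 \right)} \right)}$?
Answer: $- \frac{27599178}{115} \approx -2.3999 \cdot 10^{5}$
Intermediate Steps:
$H{\left(l,p \right)} = p^{2}$
$S{\left(Q \right)} = 9 Q$ ($S{\left(Q \right)} = Q \left(1 - 4\right)^{2} = Q \left(-3\right)^{2} = Q 9 = 9 Q$)
$-240047 - - \frac{168129}{S{\left(345 \right)}} = -240047 - - \frac{168129}{9 \cdot 345} = -240047 - - \frac{168129}{3105} = -240047 - \left(-168129\right) \frac{1}{3105} = -240047 - - \frac{6227}{115} = -240047 + \frac{6227}{115} = - \frac{27599178}{115}$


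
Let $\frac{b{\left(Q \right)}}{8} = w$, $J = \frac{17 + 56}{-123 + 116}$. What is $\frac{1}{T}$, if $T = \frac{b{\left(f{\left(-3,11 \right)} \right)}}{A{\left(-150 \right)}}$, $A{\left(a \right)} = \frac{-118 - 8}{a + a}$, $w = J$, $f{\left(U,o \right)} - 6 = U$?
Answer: $- \frac{147}{29200} \approx -0.0050342$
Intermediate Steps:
$f{\left(U,o \right)} = 6 + U$
$J = - \frac{73}{7}$ ($J = \frac{73}{-7} = 73 \left(- \frac{1}{7}\right) = - \frac{73}{7} \approx -10.429$)
$w = - \frac{73}{7} \approx -10.429$
$A{\left(a \right)} = - \frac{63}{a}$ ($A{\left(a \right)} = - \frac{126}{2 a} = - 126 \frac{1}{2 a} = - \frac{63}{a}$)
$b{\left(Q \right)} = - \frac{584}{7}$ ($b{\left(Q \right)} = 8 \left(- \frac{73}{7}\right) = - \frac{584}{7}$)
$T = - \frac{29200}{147}$ ($T = - \frac{584}{7 \left(- \frac{63}{-150}\right)} = - \frac{584}{7 \left(\left(-63\right) \left(- \frac{1}{150}\right)\right)} = - \frac{584}{7 \cdot \frac{21}{50}} = \left(- \frac{584}{7}\right) \frac{50}{21} = - \frac{29200}{147} \approx -198.64$)
$\frac{1}{T} = \frac{1}{- \frac{29200}{147}} = - \frac{147}{29200}$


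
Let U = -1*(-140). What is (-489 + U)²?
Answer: 121801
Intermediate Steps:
U = 140
(-489 + U)² = (-489 + 140)² = (-349)² = 121801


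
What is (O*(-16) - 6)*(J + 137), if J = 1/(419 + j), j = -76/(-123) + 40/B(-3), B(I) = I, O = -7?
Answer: 725720944/49973 ≈ 14522.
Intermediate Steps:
j = -1564/123 (j = -76/(-123) + 40/(-3) = -76*(-1/123) + 40*(-1/3) = 76/123 - 40/3 = -1564/123 ≈ -12.715)
J = 123/49973 (J = 1/(419 - 1564/123) = 1/(49973/123) = 123/49973 ≈ 0.0024613)
(O*(-16) - 6)*(J + 137) = (-7*(-16) - 6)*(123/49973 + 137) = (112 - 6)*(6846424/49973) = 106*(6846424/49973) = 725720944/49973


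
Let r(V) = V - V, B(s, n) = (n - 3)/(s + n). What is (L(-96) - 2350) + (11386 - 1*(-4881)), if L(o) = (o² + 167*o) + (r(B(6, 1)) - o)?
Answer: 7197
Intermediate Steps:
B(s, n) = (-3 + n)/(n + s)
r(V) = 0
L(o) = o² + 166*o (L(o) = (o² + 167*o) + (0 - o) = (o² + 167*o) - o = o² + 166*o)
(L(-96) - 2350) + (11386 - 1*(-4881)) = (-96*(166 - 96) - 2350) + (11386 - 1*(-4881)) = (-96*70 - 2350) + (11386 + 4881) = (-6720 - 2350) + 16267 = -9070 + 16267 = 7197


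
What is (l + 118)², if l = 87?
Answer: 42025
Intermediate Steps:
(l + 118)² = (87 + 118)² = 205² = 42025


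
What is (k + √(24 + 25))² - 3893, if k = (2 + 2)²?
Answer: -3364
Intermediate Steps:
k = 16 (k = 4² = 16)
(k + √(24 + 25))² - 3893 = (16 + √(24 + 25))² - 3893 = (16 + √49)² - 3893 = (16 + 7)² - 3893 = 23² - 3893 = 529 - 3893 = -3364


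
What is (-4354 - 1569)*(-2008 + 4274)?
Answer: -13421518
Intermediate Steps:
(-4354 - 1569)*(-2008 + 4274) = -5923*2266 = -13421518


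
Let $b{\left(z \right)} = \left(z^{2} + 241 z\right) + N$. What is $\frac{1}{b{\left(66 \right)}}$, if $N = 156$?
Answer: $\frac{1}{20418} \approx 4.8976 \cdot 10^{-5}$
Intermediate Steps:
$b{\left(z \right)} = 156 + z^{2} + 241 z$ ($b{\left(z \right)} = \left(z^{2} + 241 z\right) + 156 = 156 + z^{2} + 241 z$)
$\frac{1}{b{\left(66 \right)}} = \frac{1}{156 + 66^{2} + 241 \cdot 66} = \frac{1}{156 + 4356 + 15906} = \frac{1}{20418}$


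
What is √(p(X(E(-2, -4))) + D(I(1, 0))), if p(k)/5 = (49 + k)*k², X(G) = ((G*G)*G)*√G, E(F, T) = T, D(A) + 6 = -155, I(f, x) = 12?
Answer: √(-4014241 + 10485760*I) ≈ 1899.2 + 2760.6*I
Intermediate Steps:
D(A) = -161 (D(A) = -6 - 155 = -161)
X(G) = G^(7/2) (X(G) = (G²*G)*√G = G³*√G = G^(7/2))
p(k) = 5*k²*(49 + k) (p(k) = 5*((49 + k)*k²) = 5*(k²*(49 + k)) = 5*k²*(49 + k))
√(p(X(E(-2, -4))) + D(I(1, 0))) = √(5*((-4)^(7/2))²*(49 + (-4)^(7/2)) - 161) = √(5*(-128*I)²*(49 - 128*I) - 161) = √(5*(-16384)*(49 - 128*I) - 161) = √((-4014080 + 10485760*I) - 161) = √(-4014241 + 10485760*I)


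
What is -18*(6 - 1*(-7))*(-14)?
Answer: 3276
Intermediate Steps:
-18*(6 - 1*(-7))*(-14) = -18*(6 + 7)*(-14) = -18*13*(-14) = -234*(-14) = 3276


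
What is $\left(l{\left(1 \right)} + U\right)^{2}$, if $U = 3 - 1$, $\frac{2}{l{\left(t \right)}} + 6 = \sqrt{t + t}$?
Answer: $\frac{786}{289} - \frac{56 \sqrt{2}}{289} \approx 2.4457$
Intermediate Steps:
$l{\left(t \right)} = \frac{2}{-6 + \sqrt{2} \sqrt{t}}$ ($l{\left(t \right)} = \frac{2}{-6 + \sqrt{t + t}} = \frac{2}{-6 + \sqrt{2 t}} = \frac{2}{-6 + \sqrt{2} \sqrt{t}}$)
$U = 2$
$\left(l{\left(1 \right)} + U\right)^{2} = \left(\frac{2}{-6 + \sqrt{2} \sqrt{1}} + 2\right)^{2} = \left(\frac{2}{-6 + \sqrt{2} \cdot 1} + 2\right)^{2} = \left(\frac{2}{-6 + \sqrt{2}} + 2\right)^{2} = \left(2 + \frac{2}{-6 + \sqrt{2}}\right)^{2}$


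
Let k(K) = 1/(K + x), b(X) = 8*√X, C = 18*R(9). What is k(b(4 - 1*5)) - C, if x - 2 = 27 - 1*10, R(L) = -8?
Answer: 61219/425 - 8*I/425 ≈ 144.04 - 0.018824*I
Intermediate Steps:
C = -144 (C = 18*(-8) = -144)
x = 19 (x = 2 + (27 - 1*10) = 2 + (27 - 10) = 2 + 17 = 19)
k(K) = 1/(19 + K) (k(K) = 1/(K + 19) = 1/(19 + K))
k(b(4 - 1*5)) - C = 1/(19 + 8*√(4 - 1*5)) - 1*(-144) = 1/(19 + 8*√(4 - 5)) + 144 = 1/(19 + 8*√(-1)) + 144 = 1/(19 + 8*I) + 144 = (19 - 8*I)/425 + 144 = 144 + (19 - 8*I)/425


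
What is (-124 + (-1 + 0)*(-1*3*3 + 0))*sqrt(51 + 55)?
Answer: -115*sqrt(106) ≈ -1184.0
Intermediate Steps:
(-124 + (-1 + 0)*(-1*3*3 + 0))*sqrt(51 + 55) = (-124 - (-3*3 + 0))*sqrt(106) = (-124 - (-9 + 0))*sqrt(106) = (-124 - 1*(-9))*sqrt(106) = (-124 + 9)*sqrt(106) = -115*sqrt(106)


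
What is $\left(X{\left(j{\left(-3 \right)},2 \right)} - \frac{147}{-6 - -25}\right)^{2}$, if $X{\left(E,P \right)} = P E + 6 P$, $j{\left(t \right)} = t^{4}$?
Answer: $\frac{9979281}{361} \approx 27643.0$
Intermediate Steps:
$X{\left(E,P \right)} = 6 P + E P$ ($X{\left(E,P \right)} = E P + 6 P = 6 P + E P$)
$\left(X{\left(j{\left(-3 \right)},2 \right)} - \frac{147}{-6 - -25}\right)^{2} = \left(2 \left(6 + \left(-3\right)^{4}\right) - \frac{147}{-6 - -25}\right)^{2} = \left(2 \left(6 + 81\right) - \frac{147}{-6 + 25}\right)^{2} = \left(2 \cdot 87 - \frac{147}{19}\right)^{2} = \left(174 - \frac{147}{19}\right)^{2} = \left(\frac{3159}{19}\right)^{2} = \frac{9979281}{361}$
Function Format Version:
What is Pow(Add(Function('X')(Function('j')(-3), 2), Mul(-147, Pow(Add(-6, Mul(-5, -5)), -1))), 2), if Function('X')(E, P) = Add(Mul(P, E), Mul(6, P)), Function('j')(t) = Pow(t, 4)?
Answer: Rational(9979281, 361) ≈ 27643.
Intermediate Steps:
Function('X')(E, P) = Add(Mul(6, P), Mul(E, P)) (Function('X')(E, P) = Add(Mul(E, P), Mul(6, P)) = Add(Mul(6, P), Mul(E, P)))
Pow(Add(Function('X')(Function('j')(-3), 2), Mul(-147, Pow(Add(-6, Mul(-5, -5)), -1))), 2) = Pow(Add(Mul(2, Add(6, Pow(-3, 4))), Mul(-147, Pow(Add(-6, Mul(-5, -5)), -1))), 2) = Pow(Add(Mul(2, Add(6, 81)), Mul(-147, Pow(Add(-6, 25), -1))), 2) = Pow(Add(Mul(2, 87), Mul(-147, Pow(19, -1))), 2) = Pow(Add(174, Mul(-147, Rational(1, 19))), 2) = Pow(Add(174, Rational(-147, 19)), 2) = Pow(Rational(3159, 19), 2) = Rational(9979281, 361)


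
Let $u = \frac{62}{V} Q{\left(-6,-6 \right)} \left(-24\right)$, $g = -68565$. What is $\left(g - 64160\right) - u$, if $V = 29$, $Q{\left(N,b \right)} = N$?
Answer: $- \frac{3857953}{29} \approx -1.3303 \cdot 10^{5}$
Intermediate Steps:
$u = \frac{8928}{29}$ ($u = \frac{62}{29} \left(-6\right) \left(-24\right) = \left(- \frac{372}{29}\right) \left(-24\right) = \frac{8928}{29} \approx 307.86$)
$\left(g - 64160\right) - u = \left(-68565 - 64160\right) - \frac{8928}{29} = -132725 - \frac{8928}{29} = - \frac{3857953}{29}$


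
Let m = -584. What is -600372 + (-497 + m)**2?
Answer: 568189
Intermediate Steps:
-600372 + (-497 + m)**2 = -600372 + (-497 - 584)**2 = -600372 + (-1081)**2 = -600372 + 1168561 = 568189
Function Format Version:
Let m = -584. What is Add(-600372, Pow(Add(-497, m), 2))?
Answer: 568189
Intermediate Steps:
Add(-600372, Pow(Add(-497, m), 2)) = Add(-600372, Pow(Add(-497, -584), 2)) = Add(-600372, Pow(-1081, 2)) = Add(-600372, 1168561) = 568189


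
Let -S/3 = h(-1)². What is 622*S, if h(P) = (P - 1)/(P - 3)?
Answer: -933/2 ≈ -466.50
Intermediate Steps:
h(P) = (-1 + P)/(-3 + P)
S = -¾ (S = -3*(-1 - 1)²/(-3 - 1)² = -3*(-2/(-4))² = -3*(-¼*(-2))² = -3*(½)² = -3*¼ = -¾ ≈ -0.75000)
622*S = 622*(-¾) = -933/2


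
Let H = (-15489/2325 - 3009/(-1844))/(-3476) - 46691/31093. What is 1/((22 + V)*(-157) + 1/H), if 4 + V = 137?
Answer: -7474723764809/181902385270881815 ≈ -4.1092e-5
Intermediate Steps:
V = 133 (V = -4 + 137 = 133)
H = -7474723764809/4982454254800 (H = (-15489*1/2325 - 3009*(-1/1844))*(-1/3476) - 46691*1/31093 = (-5163/775 + 3009/1844)*(-1/3476) - 46691/31093 = -7188597/1429100*(-1/3476) - 46691/31093 = 7188597/4967551600 - 46691/31093 = -7474723764809/4982454254800 ≈ -1.5002)
1/((22 + V)*(-157) + 1/H) = 1/((22 + 133)*(-157) + 1/(-7474723764809/4982454254800)) = 1/(155*(-157) - 4982454254800/7474723764809) = 1/(-24335 - 4982454254800/7474723764809) = 1/(-181902385270881815/7474723764809) = -7474723764809/181902385270881815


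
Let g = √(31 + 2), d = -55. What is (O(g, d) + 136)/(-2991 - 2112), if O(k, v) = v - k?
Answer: -1/63 + √33/5103 ≈ -0.014747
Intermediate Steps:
g = √33 ≈ 5.7446
(O(g, d) + 136)/(-2991 - 2112) = ((-55 - √33) + 136)/(-2991 - 2112) = (81 - √33)/(-5103) = (81 - √33)*(-1/5103) = -1/63 + √33/5103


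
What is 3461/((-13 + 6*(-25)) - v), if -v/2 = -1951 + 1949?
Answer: -3461/167 ≈ -20.725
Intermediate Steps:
v = 4 (v = -2*(-1951 + 1949) = -2*(-2) = 4)
3461/((-13 + 6*(-25)) - v) = 3461/((-13 + 6*(-25)) - 1*4) = 3461/((-13 - 150) - 4) = 3461/(-163 - 4) = 3461/(-167) = 3461*(-1/167) = -3461/167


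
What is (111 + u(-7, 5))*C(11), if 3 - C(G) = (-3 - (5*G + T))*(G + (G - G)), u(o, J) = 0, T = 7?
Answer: 79698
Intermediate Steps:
C(G) = 3 - G*(-10 - 5*G) (C(G) = 3 - (-3 - (5*G + 7))*(G + (G - G)) = 3 - (-3 - (7 + 5*G))*(G + 0) = 3 - (-3 + (-7 - 5*G))*G = 3 - (-10 - 5*G)*G = 3 - G*(-10 - 5*G))
(111 + u(-7, 5))*C(11) = (111 + 0)*(3 + 5*11**2 + 10*11) = 111*(3 + 5*121 + 110) = 111*(3 + 605 + 110) = 111*718 = 79698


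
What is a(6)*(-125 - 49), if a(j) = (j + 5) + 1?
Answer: -2088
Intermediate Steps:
a(j) = 6 + j (a(j) = (5 + j) + 1 = 6 + j)
a(6)*(-125 - 49) = (6 + 6)*(-125 - 49) = 12*(-174) = -2088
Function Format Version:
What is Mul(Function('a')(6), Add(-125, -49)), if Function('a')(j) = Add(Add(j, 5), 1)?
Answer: -2088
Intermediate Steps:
Function('a')(j) = Add(6, j) (Function('a')(j) = Add(Add(5, j), 1) = Add(6, j))
Mul(Function('a')(6), Add(-125, -49)) = Mul(Add(6, 6), Add(-125, -49)) = Mul(12, -174) = -2088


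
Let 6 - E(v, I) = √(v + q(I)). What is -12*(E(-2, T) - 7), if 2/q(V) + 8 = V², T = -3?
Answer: 12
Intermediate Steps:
q(V) = 2/(-8 + V²)
E(v, I) = 6 - √(v + 2/(-8 + I²))
-12*(E(-2, T) - 7) = -12*((6 - √((2 - 2*(-8 + (-3)²))/(-8 + (-3)²))) - 7) = -12*((6 - √((2 - 2*(-8 + 9))/(-8 + 9))) - 7) = -12*((6 - √((2 - 2*1)/1)) - 7) = -12*((6 - √(1*(2 - 2))) - 7) = -12*((6 - √(1*0)) - 7) = -12*((6 - √0) - 7) = -12*((6 - 1*0) - 7) = -12*((6 + 0) - 7) = -12*(6 - 7) = -12*(-1) = 12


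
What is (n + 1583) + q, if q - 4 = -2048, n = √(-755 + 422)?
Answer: -461 + 3*I*√37 ≈ -461.0 + 18.248*I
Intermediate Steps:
n = 3*I*√37 (n = √(-333) = 3*I*√37 ≈ 18.248*I)
q = -2044 (q = 4 - 2048 = -2044)
(n + 1583) + q = (3*I*√37 + 1583) - 2044 = (1583 + 3*I*√37) - 2044 = -461 + 3*I*√37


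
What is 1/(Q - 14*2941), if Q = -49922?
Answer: -1/91096 ≈ -1.0977e-5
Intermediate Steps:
1/(Q - 14*2941) = 1/(-49922 - 14*2941) = 1/(-49922 - 41174) = 1/(-91096) = -1/91096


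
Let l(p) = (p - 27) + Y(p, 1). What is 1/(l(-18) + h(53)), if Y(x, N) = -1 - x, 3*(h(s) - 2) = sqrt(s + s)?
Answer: -117/2989 - 3*sqrt(106)/5978 ≈ -0.044310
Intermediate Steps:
h(s) = 2 + sqrt(2)*sqrt(s)/3 (h(s) = 2 + sqrt(s + s)/3 = 2 + sqrt(2*s)/3 = 2 + (sqrt(2)*sqrt(s))/3 = 2 + sqrt(2)*sqrt(s)/3)
l(p) = -28 (l(p) = (p - 27) + (-1 - p) = (-27 + p) + (-1 - p) = -28)
1/(l(-18) + h(53)) = 1/(-28 + (2 + sqrt(2)*sqrt(53)/3)) = 1/(-28 + (2 + sqrt(106)/3)) = 1/(-26 + sqrt(106)/3)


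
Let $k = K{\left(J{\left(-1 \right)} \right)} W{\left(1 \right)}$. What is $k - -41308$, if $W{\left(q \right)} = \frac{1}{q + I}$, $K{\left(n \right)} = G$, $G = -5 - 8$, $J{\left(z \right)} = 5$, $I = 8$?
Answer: $\frac{371759}{9} \approx 41307.0$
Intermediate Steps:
$G = -13$ ($G = -5 - 8 = -13$)
$K{\left(n \right)} = -13$
$W{\left(q \right)} = \frac{1}{8 + q}$ ($W{\left(q \right)} = \frac{1}{q + 8} = \frac{1}{8 + q}$)
$k = - \frac{13}{9}$ ($k = - \frac{13}{8 + 1} = - \frac{13}{9} \approx -1.4444$)
$k - -41308 = - \frac{13}{9} - -41308 = - \frac{13}{9} + 41308 = \frac{371759}{9}$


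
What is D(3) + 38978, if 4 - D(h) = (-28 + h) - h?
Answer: 39010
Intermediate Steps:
D(h) = 32 (D(h) = 4 - ((-28 + h) - h) = 4 - 1*(-28) = 4 + 28 = 32)
D(3) + 38978 = 32 + 38978 = 39010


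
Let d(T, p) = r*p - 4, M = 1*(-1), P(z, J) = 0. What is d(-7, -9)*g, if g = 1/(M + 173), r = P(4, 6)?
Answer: -1/43 ≈ -0.023256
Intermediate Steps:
r = 0
M = -1
d(T, p) = -4 (d(T, p) = 0*p - 4 = 0 - 4 = -4)
g = 1/172 (g = 1/(-1 + 173) = 1/172 ≈ 0.0058140)
d(-7, -9)*g = -4*1/172 = -1/43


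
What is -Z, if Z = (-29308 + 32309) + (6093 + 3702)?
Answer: -12796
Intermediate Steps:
Z = 12796 (Z = 3001 + 9795 = 12796)
-Z = -1*12796 = -12796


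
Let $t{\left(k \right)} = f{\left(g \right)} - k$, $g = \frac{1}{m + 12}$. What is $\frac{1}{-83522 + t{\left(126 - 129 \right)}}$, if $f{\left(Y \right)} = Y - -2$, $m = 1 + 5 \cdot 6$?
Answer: $- \frac{43}{3591230} \approx -1.1974 \cdot 10^{-5}$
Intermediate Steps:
$m = 31$ ($m = 1 + 30 = 31$)
$g = \frac{1}{43}$ ($g = \frac{1}{31 + 12} = \frac{1}{43} \approx 0.023256$)
$f{\left(Y \right)} = 2 + Y$ ($f{\left(Y \right)} = Y + 2 = 2 + Y$)
$t{\left(k \right)} = \frac{87}{43} - k$ ($t{\left(k \right)} = \left(2 + \frac{1}{43}\right) - k = \frac{87}{43} - k$)
$\frac{1}{-83522 + t{\left(126 - 129 \right)}} = \frac{1}{-83522 + \left(\frac{87}{43} - \left(126 - 129\right)\right)} = \frac{1}{-83522 + \left(\frac{87}{43} - -3\right)} = \frac{1}{-83522 + \left(\frac{87}{43} + 3\right)} = \frac{1}{-83522 + \frac{216}{43}} = \frac{1}{- \frac{3591230}{43}} = - \frac{43}{3591230}$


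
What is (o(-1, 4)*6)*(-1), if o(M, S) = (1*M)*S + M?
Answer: 30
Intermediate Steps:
o(M, S) = M + M*S (o(M, S) = M*S + M = M + M*S)
(o(-1, 4)*6)*(-1) = (-(1 + 4)*6)*(-1) = (-1*5*6)*(-1) = -5*6*(-1) = -30*(-1) = 30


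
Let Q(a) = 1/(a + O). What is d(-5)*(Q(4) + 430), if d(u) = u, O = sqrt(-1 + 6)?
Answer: -23670/11 + 5*sqrt(5)/11 ≈ -2150.8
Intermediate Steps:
O = sqrt(5) ≈ 2.2361
Q(a) = 1/(a + sqrt(5))
d(-5)*(Q(4) + 430) = -5*(1/(4 + sqrt(5)) + 430) = -5*(430 + 1/(4 + sqrt(5))) = -2150 - 5/(4 + sqrt(5))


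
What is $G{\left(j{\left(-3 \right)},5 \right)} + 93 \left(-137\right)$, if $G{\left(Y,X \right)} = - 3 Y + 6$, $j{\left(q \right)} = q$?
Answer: $-12726$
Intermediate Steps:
$G{\left(Y,X \right)} = 6 - 3 Y$
$G{\left(j{\left(-3 \right)},5 \right)} + 93 \left(-137\right) = \left(6 - -9\right) + 93 \left(-137\right) = \left(6 + 9\right) - 12741 = 15 - 12741 = -12726$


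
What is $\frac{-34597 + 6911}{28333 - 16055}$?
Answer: $- \frac{13843}{6139} \approx -2.2549$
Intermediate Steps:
$\frac{-34597 + 6911}{28333 - 16055} = - \frac{27686}{12278} = \left(-27686\right) \frac{1}{12278} = - \frac{13843}{6139}$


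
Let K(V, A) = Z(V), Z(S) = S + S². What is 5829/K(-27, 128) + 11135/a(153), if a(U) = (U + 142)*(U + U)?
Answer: 19390/2301 ≈ 8.4268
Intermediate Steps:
K(V, A) = V*(1 + V)
a(U) = 2*U*(142 + U) (a(U) = (142 + U)*(2*U) = 2*U*(142 + U))
5829/K(-27, 128) + 11135/a(153) = 5829/((-27*(1 - 27))) + 11135/((2*153*(142 + 153))) = 5829/((-27*(-26))) + 11135/((2*153*295)) = 5829/702 + 11135/90270 = 5829*(1/702) + 11135*(1/90270) = 1943/234 + 131/1062 = 19390/2301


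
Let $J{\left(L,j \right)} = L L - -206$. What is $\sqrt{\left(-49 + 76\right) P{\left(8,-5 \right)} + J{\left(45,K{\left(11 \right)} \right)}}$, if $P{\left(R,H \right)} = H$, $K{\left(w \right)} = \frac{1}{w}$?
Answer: $4 \sqrt{131} \approx 45.782$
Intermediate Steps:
$J{\left(L,j \right)} = 206 + L^{2}$ ($J{\left(L,j \right)} = L^{2} + 206 = 206 + L^{2}$)
$\sqrt{\left(-49 + 76\right) P{\left(8,-5 \right)} + J{\left(45,K{\left(11 \right)} \right)}} = \sqrt{\left(-49 + 76\right) \left(-5\right) + \left(206 + 45^{2}\right)} = \sqrt{27 \left(-5\right) + \left(206 + 2025\right)} = \sqrt{-135 + 2231} = \sqrt{2096} = 4 \sqrt{131}$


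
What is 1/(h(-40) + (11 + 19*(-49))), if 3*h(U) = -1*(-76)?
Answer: -3/2684 ≈ -0.0011177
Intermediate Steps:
h(U) = 76/3 (h(U) = (-1*(-76))/3 = (1/3)*76 = 76/3)
1/(h(-40) + (11 + 19*(-49))) = 1/(76/3 + (11 + 19*(-49))) = 1/(76/3 + (11 - 931)) = 1/(76/3 - 920) = 1/(-2684/3) = -3/2684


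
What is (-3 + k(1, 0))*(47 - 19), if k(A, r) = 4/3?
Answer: -140/3 ≈ -46.667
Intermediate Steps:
k(A, r) = 4/3 (k(A, r) = 4*(1/3) = 4/3)
(-3 + k(1, 0))*(47 - 19) = (-3 + 4/3)*(47 - 19) = -5/3*28 = -140/3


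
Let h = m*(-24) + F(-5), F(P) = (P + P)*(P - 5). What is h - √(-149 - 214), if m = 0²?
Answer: 100 - 11*I*√3 ≈ 100.0 - 19.053*I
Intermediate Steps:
F(P) = 2*P*(-5 + P) (F(P) = (2*P)*(-5 + P) = 2*P*(-5 + P))
m = 0
h = 100 (h = 0*(-24) + 2*(-5)*(-5 - 5) = 0 + 2*(-5)*(-10) = 0 + 100 = 100)
h - √(-149 - 214) = 100 - √(-149 - 214) = 100 - √(-363) = 100 - 11*I*√3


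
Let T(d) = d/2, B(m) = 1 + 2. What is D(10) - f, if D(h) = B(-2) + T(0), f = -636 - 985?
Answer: 1624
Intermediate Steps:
B(m) = 3
T(d) = d/2 (T(d) = d*(½) = d/2)
f = -1621
D(h) = 3 (D(h) = 3 + (½)*0 = 3 + 0 = 3)
D(10) - f = 3 - 1*(-1621) = 3 + 1621 = 1624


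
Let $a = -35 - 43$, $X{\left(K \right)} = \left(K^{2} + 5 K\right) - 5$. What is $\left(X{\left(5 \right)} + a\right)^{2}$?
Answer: $1089$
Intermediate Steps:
$X{\left(K \right)} = -5 + K^{2} + 5 K$
$a = -78$ ($a = -35 - 43 = -78$)
$\left(X{\left(5 \right)} + a\right)^{2} = \left(\left(-5 + 5^{2} + 5 \cdot 5\right) - 78\right)^{2} = \left(\left(-5 + 25 + 25\right) - 78\right)^{2} = \left(45 - 78\right)^{2} = \left(-33\right)^{2} = 1089$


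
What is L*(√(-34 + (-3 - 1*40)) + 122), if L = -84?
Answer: -10248 - 84*I*√77 ≈ -10248.0 - 737.1*I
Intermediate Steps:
L*(√(-34 + (-3 - 1*40)) + 122) = -84*(√(-34 + (-3 - 1*40)) + 122) = -84*(√(-34 + (-3 - 40)) + 122) = -84*(√(-34 - 43) + 122) = -84*(√(-77) + 122) = -84*(I*√77 + 122) = -84*(122 + I*√77) = -10248 - 84*I*√77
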